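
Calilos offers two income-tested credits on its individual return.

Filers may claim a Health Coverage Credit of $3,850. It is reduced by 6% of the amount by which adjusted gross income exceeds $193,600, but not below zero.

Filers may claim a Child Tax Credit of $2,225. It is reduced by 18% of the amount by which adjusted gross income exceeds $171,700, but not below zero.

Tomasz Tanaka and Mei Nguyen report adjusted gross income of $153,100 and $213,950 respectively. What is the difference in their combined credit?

$3,446

Tomasz ($153,100): Health Coverage Credit: $153,100 is at or below the $193,600 threshold, so the full $3,850 applies. Child Tax Credit: $153,100 is at or below the $171,700 threshold, so the full $2,225 applies. total $3,850 + $2,225 = $6,075
Mei ($213,950): Health Coverage Credit: 6% of the $20,350 excess over $193,600 is $1,221; credit = $3,850 − $1,221 = $2,629. Child Tax Credit: 18% of the $42,250 excess over $171,700 is $7,605 ≥ base, so the credit is $0. total $2,629 + $0 = $2,629
Difference: |$6,075 − $2,629| = $3,446.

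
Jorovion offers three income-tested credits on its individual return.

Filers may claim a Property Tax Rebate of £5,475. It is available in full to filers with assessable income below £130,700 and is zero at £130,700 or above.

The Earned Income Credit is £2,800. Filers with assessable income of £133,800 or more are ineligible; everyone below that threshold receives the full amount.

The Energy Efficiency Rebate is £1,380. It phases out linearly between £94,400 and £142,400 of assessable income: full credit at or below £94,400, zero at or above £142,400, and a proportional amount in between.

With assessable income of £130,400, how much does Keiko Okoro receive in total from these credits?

£8,620

Property Tax Rebate: £130,400 is below the £130,700 cutoff, so the full £5,475 applies.
Earned Income Credit: £130,400 is below the £133,800 cutoff, so the full £2,800 applies.
Energy Efficiency Rebate: £130,400 is £36,000 into a £48,000 phase-out range, leaving 12,000/48,000 of the credit: £1,380 × 12,000/48,000 = £345.
Total: £5,475 + £2,800 + £345 = £8,620.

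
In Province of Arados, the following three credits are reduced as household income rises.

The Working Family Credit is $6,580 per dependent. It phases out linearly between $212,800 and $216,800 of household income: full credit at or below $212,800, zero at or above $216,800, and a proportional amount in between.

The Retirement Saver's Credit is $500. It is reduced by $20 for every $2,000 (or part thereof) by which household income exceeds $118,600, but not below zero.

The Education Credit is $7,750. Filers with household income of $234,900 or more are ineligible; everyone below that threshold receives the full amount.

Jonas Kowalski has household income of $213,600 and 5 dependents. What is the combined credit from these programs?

Working Family Credit: base = 5 × $6,580 = $32,900. $213,600 is $800 into a $4,000 phase-out range, leaving 3,200/4,000 of the credit: $32,900 × 3,200/4,000 = $26,320.
Retirement Saver's Credit: income exceeds $118,600 by $95,000 → 48 increments × $20 = $960 ≥ base, so the credit is $0.
Education Credit: $213,600 is below the $234,900 cutoff, so the full $7,750 applies.
Total: $26,320 + $0 + $7,750 = $34,070.

$34,070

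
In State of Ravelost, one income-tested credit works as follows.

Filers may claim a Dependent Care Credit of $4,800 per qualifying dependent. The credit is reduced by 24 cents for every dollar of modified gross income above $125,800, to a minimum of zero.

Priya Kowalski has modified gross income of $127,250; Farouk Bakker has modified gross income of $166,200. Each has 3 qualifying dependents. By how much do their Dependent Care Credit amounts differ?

$9,348

Priya ($127,250): Dependent Care Credit: base = 3 × $4,800 = $14,400. 24% of the $1,450 excess over $125,800 is $348; credit = $14,400 − $348 = $14,052.
Farouk ($166,200): Dependent Care Credit: base = 3 × $4,800 = $14,400. 24% of the $40,400 excess over $125,800 is $9,696; credit = $14,400 − $9,696 = $4,704.
Difference: |$14,052 − $4,704| = $9,348.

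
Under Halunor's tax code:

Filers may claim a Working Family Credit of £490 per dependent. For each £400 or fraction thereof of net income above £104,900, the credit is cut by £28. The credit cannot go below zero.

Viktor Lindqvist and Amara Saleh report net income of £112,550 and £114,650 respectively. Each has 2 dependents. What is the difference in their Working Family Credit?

Viktor (£112,550): Working Family Credit: base = 2 × £490 = £980. income exceeds £104,900 by £7,650, which is 20 full-or-partial £400 increments; reduction = 20 × £28 = £560, leaving £420.
Amara (£114,650): Working Family Credit: base = 2 × £490 = £980. income exceeds £104,900 by £9,750, which is 25 full-or-partial £400 increments; reduction = 25 × £28 = £700, leaving £280.
Difference: |£420 − £280| = £140.

£140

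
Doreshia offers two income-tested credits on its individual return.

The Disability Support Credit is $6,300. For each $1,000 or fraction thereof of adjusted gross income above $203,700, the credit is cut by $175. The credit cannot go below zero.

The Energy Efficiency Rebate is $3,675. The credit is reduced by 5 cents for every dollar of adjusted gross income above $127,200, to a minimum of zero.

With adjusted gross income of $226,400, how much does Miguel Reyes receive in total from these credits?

Disability Support Credit: income exceeds $203,700 by $22,700, which is 23 full-or-partial $1,000 increments; reduction = 23 × $175 = $4,025, leaving $2,275.
Energy Efficiency Rebate: 5% of the $99,200 excess over $127,200 is $4,960 ≥ base, so the credit is $0.
Total: $2,275 + $0 = $2,275.

$2,275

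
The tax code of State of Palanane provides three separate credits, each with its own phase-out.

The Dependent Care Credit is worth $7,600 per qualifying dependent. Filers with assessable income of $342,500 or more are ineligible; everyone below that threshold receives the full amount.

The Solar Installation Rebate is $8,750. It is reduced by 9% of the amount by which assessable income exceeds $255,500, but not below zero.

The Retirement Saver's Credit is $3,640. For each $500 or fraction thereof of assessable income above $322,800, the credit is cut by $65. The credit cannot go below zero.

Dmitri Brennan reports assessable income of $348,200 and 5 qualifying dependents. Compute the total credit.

$732

Dependent Care Credit: base = 5 × $7,600 = $38,000. $348,200 meets or exceeds the $342,500 cutoff, so the credit is $0.
Solar Installation Rebate: 9% of the $92,700 excess over $255,500 is $8,343; credit = $8,750 − $8,343 = $407.
Retirement Saver's Credit: income exceeds $322,800 by $25,400, which is 51 full-or-partial $500 increments; reduction = 51 × $65 = $3,315, leaving $325.
Total: $0 + $407 + $325 = $732.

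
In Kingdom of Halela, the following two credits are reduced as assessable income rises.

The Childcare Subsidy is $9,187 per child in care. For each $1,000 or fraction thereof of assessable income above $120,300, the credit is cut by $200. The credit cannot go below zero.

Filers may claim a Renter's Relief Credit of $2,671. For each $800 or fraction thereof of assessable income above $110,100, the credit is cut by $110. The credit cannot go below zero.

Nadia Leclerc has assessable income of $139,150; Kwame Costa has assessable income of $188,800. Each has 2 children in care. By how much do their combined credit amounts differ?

$10,000

Nadia ($139,150): Childcare Subsidy: base = 2 × $9,187 = $18,374. income exceeds $120,300 by $18,850, which is 19 full-or-partial $1,000 increments; reduction = 19 × $200 = $3,800, leaving $14,574. Renter's Relief Credit: income exceeds $110,100 by $29,050 → 37 increments × $110 = $4,070 ≥ base, so the credit is $0. total $14,574 + $0 = $14,574
Kwame ($188,800): Childcare Subsidy: base = 2 × $9,187 = $18,374. income exceeds $120,300 by $68,500, which is 69 full-or-partial $1,000 increments; reduction = 69 × $200 = $13,800, leaving $4,574. Renter's Relief Credit: income exceeds $110,100 by $78,700 → 99 increments × $110 = $10,890 ≥ base, so the credit is $0. total $4,574 + $0 = $4,574
Difference: |$14,574 − $4,574| = $10,000.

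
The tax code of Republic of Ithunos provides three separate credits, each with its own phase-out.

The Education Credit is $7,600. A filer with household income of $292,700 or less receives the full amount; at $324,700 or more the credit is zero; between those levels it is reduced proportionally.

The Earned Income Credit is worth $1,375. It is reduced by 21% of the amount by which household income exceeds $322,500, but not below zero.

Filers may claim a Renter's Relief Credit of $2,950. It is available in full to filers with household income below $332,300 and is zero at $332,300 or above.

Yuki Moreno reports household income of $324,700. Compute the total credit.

$3,863

Education Credit: $324,700 is at or above $324,700, so the credit is $0.
Earned Income Credit: 21% of the $2,200 excess over $322,500 is $462; credit = $1,375 − $462 = $913.
Renter's Relief Credit: $324,700 is below the $332,300 cutoff, so the full $2,950 applies.
Total: $0 + $913 + $2,950 = $3,863.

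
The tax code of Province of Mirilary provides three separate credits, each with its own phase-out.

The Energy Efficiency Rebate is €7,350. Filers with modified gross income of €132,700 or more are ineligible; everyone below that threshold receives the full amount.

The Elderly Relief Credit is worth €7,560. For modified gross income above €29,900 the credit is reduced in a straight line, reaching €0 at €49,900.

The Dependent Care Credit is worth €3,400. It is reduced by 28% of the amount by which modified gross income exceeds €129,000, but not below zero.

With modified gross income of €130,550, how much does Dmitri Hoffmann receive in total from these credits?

€10,316

Energy Efficiency Rebate: €130,550 is below the €132,700 cutoff, so the full €7,350 applies.
Elderly Relief Credit: €130,550 is at or above €49,900, so the credit is €0.
Dependent Care Credit: 28% of the €1,550 excess over €129,000 is €434; credit = €3,400 − €434 = €2,966.
Total: €7,350 + €0 + €2,966 = €10,316.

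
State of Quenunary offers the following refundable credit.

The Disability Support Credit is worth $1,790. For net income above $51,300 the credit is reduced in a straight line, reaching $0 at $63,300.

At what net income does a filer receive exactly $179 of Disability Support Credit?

$179 is 179/1,790 of the full $1,790, so 1,611/1,790 of the $12,000 range has been used: income = $51,300 + $12,000 × 1,611/1,790 = $62,100.

$62,100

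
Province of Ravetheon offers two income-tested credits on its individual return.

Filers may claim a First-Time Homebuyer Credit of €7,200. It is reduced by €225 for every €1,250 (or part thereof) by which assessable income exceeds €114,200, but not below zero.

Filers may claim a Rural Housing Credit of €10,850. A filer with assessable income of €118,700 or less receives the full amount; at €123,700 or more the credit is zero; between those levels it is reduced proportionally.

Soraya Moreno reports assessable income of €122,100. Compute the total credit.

First-Time Homebuyer Credit: income exceeds €114,200 by €7,900, which is 7 full-or-partial €1,250 increments; reduction = 7 × €225 = €1,575, leaving €5,625.
Rural Housing Credit: €122,100 is €3,400 into a €5,000 phase-out range, leaving 1,600/5,000 of the credit: €10,850 × 1,600/5,000 = €3,472.
Total: €5,625 + €3,472 = €9,097.

€9,097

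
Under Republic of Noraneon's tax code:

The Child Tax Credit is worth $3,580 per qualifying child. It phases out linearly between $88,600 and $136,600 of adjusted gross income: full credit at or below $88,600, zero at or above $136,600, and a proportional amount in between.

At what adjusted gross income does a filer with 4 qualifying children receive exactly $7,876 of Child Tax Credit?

$110,200

Full credit = 4 × $3,580 = $14,320.
$7,876 is 7,876/14,320 of the full $14,320, so 6,444/14,320 of the $48,000 range has been used: income = $88,600 + $48,000 × 6,444/14,320 = $110,200.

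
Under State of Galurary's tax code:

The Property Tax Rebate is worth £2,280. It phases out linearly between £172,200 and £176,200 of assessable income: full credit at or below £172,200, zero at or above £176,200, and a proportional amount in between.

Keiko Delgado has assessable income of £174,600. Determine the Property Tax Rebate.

Property Tax Rebate: £174,600 is £2,400 into a £4,000 phase-out range, leaving 1,600/4,000 of the credit: £2,280 × 1,600/4,000 = £912.

£912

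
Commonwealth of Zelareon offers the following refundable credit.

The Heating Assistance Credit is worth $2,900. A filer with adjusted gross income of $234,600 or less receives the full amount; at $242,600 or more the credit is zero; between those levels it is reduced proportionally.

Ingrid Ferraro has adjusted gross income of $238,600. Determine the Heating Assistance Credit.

Heating Assistance Credit: $238,600 is $4,000 into a $8,000 phase-out range, leaving 4,000/8,000 of the credit: $2,900 × 4,000/8,000 = $1,450.

$1,450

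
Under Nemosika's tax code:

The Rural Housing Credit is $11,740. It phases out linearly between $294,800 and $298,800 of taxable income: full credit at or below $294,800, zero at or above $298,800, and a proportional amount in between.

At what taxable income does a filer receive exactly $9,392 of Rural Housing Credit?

$9,392 is 9,392/11,740 of the full $11,740, so 2,348/11,740 of the $4,000 range has been used: income = $294,800 + $4,000 × 2,348/11,740 = $295,600.

$295,600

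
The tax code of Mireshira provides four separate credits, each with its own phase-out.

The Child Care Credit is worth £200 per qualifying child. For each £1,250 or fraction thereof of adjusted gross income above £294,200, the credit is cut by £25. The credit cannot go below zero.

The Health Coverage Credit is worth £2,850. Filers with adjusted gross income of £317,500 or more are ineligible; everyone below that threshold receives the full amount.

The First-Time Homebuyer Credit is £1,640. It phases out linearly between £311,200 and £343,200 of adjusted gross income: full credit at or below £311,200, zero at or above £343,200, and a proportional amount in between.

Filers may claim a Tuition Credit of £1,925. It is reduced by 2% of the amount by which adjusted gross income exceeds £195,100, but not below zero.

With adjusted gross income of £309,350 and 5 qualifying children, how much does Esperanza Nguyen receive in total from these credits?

£5,165

Child Care Credit: base = 5 × £200 = £1,000. income exceeds £294,200 by £15,150, which is 13 full-or-partial £1,250 increments; reduction = 13 × £25 = £325, leaving £675.
Health Coverage Credit: £309,350 is below the £317,500 cutoff, so the full £2,850 applies.
First-Time Homebuyer Credit: £309,350 is at or below the £311,200 threshold, so the full £1,640 applies.
Tuition Credit: 2% of the £114,250 excess over £195,100 is £2,285 ≥ base, so the credit is £0.
Total: £675 + £2,850 + £1,640 + £0 = £5,165.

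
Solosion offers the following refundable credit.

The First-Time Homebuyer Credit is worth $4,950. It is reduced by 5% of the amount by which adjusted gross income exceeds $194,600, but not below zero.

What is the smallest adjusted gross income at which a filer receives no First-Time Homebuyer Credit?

$293,600

The credit falls by 5% of each dollar above $194,600, so it reaches zero when the excess is $4,950 / 5% = $99,000: income = $194,600 + $99,000 = $293,600.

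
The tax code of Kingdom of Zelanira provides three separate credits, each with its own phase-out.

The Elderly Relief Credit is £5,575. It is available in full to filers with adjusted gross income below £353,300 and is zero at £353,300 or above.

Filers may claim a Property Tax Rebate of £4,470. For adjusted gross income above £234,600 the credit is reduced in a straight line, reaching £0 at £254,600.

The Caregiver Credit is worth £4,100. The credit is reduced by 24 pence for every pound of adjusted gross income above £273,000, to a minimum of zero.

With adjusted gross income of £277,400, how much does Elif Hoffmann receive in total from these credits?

Elderly Relief Credit: £277,400 is below the £353,300 cutoff, so the full £5,575 applies.
Property Tax Rebate: £277,400 is at or above £254,600, so the credit is £0.
Caregiver Credit: 24% of the £4,400 excess over £273,000 is £1,056; credit = £4,100 − £1,056 = £3,044.
Total: £5,575 + £0 + £3,044 = £8,619.

£8,619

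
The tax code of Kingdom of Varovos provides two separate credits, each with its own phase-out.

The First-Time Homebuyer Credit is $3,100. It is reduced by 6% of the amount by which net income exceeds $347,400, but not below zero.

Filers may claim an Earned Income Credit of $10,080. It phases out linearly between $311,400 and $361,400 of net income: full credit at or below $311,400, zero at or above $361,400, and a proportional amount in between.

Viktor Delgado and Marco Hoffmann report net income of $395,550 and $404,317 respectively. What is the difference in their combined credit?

Viktor ($395,550): First-Time Homebuyer Credit: 6% of the $48,150 excess over $347,400 is $2,889; credit = $3,100 − $2,889 = $211. Earned Income Credit: $395,550 is at or above $361,400, so the credit is $0. total $211 + $0 = $211
Marco ($404,317): First-Time Homebuyer Credit: 6% of the $56,917 excess over $347,400 is $3,415.02 ≥ base, so the credit is $0. Earned Income Credit: $404,317 is at or above $361,400, so the credit is $0. total $0 + $0 = $0
Difference: |$211 − $0| = $211.

$211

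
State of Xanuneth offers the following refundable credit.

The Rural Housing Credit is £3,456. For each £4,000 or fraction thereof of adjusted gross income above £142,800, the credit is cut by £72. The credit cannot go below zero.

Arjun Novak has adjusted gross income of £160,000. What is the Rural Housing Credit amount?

Rural Housing Credit: income exceeds £142,800 by £17,200, which is 5 full-or-partial £4,000 increments; reduction = 5 × £72 = £360, leaving £3,096.

£3,096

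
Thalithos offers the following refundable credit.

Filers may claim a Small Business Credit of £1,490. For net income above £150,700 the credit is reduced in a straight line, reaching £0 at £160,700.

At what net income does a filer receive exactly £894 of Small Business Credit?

£154,700

£894 is 894/1,490 of the full £1,490, so 596/1,490 of the £10,000 range has been used: income = £150,700 + £10,000 × 596/1,490 = £154,700.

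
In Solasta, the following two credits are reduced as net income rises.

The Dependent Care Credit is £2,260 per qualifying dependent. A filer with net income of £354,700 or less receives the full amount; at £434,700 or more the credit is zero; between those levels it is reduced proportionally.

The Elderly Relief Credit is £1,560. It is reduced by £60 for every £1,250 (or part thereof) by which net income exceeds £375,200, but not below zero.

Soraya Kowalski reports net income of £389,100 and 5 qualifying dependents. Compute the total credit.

Dependent Care Credit: base = 5 × £2,260 = £11,300. £389,100 is £34,400 into a £80,000 phase-out range, leaving 45,600/80,000 of the credit: £11,300 × 45,600/80,000 = £6,441.
Elderly Relief Credit: income exceeds £375,200 by £13,900, which is 12 full-or-partial £1,250 increments; reduction = 12 × £60 = £720, leaving £840.
Total: £6,441 + £840 = £7,281.

£7,281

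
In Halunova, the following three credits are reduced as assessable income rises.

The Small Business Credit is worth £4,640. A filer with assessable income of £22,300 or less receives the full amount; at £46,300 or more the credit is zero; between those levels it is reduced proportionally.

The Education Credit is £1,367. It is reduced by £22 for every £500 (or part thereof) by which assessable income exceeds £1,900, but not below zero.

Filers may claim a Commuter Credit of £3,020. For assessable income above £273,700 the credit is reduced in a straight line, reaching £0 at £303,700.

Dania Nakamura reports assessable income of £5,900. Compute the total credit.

£8,851

Small Business Credit: £5,900 is at or below the £22,300 threshold, so the full £4,640 applies.
Education Credit: income exceeds £1,900 by £4,000, which is 8 full-or-partial £500 increments; reduction = 8 × £22 = £176, leaving £1,191.
Commuter Credit: £5,900 is at or below the £273,700 threshold, so the full £3,020 applies.
Total: £4,640 + £1,191 + £3,020 = £8,851.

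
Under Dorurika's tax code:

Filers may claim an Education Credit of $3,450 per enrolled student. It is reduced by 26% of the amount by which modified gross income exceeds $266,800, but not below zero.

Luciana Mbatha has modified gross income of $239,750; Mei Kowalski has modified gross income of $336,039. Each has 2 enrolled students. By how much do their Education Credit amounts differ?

Luciana ($239,750): Education Credit: base = 2 × $3,450 = $6,900. $239,750 is at or below the $266,800 threshold, so the full $6,900 applies.
Mei ($336,039): Education Credit: base = 2 × $3,450 = $6,900. 26% of the $69,239 excess over $266,800 is $18,002.14 ≥ base, so the credit is $0.
Difference: |$6,900 − $0| = $6,900.

$6,900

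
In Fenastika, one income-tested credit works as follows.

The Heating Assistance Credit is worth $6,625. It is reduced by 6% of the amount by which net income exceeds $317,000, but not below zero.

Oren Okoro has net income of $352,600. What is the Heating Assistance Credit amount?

$4,489

Heating Assistance Credit: 6% of the $35,600 excess over $317,000 is $2,136; credit = $6,625 − $2,136 = $4,489.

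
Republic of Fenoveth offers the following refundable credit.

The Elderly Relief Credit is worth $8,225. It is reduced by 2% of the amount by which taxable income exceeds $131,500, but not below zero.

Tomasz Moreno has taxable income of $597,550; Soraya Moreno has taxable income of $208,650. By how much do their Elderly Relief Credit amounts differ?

Tomasz ($597,550): Elderly Relief Credit: 2% of the $466,050 excess over $131,500 is $9,321 ≥ base, so the credit is $0.
Soraya ($208,650): Elderly Relief Credit: 2% of the $77,150 excess over $131,500 is $1,543; credit = $8,225 − $1,543 = $6,682.
Difference: |$0 − $6,682| = $6,682.

$6,682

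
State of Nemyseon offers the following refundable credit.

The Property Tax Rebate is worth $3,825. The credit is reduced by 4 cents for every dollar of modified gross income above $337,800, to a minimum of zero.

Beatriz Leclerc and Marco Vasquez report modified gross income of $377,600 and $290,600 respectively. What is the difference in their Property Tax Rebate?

Beatriz ($377,600): Property Tax Rebate: 4% of the $39,800 excess over $337,800 is $1,592; credit = $3,825 − $1,592 = $2,233.
Marco ($290,600): Property Tax Rebate: $290,600 is at or below the $337,800 threshold, so the full $3,825 applies.
Difference: |$2,233 − $3,825| = $1,592.

$1,592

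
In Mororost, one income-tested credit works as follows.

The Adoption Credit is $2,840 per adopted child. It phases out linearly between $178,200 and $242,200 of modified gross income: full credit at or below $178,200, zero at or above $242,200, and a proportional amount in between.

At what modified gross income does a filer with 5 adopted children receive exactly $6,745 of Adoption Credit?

Full credit = 5 × $2,840 = $14,200.
$6,745 is 6,745/14,200 of the full $14,200, so 7,455/14,200 of the $64,000 range has been used: income = $178,200 + $64,000 × 7,455/14,200 = $211,800.

$211,800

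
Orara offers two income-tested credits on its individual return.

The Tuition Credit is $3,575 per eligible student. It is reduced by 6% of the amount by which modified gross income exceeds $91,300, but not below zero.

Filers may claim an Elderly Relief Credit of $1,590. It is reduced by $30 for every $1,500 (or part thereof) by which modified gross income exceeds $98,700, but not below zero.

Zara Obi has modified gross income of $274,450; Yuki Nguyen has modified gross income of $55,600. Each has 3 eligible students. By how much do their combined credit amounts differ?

$12,315

Zara ($274,450): Tuition Credit: base = 3 × $3,575 = $10,725. 6% of the $183,150 excess over $91,300 is $10,989 ≥ base, so the credit is $0. Elderly Relief Credit: income exceeds $98,700 by $175,750 → 118 increments × $30 = $3,540 ≥ base, so the credit is $0. total $0 + $0 = $0
Yuki ($55,600): Tuition Credit: base = 3 × $3,575 = $10,725. $55,600 is at or below the $91,300 threshold, so the full $10,725 applies. Elderly Relief Credit: $55,600 is at or below the $98,700 threshold, so the full $1,590 applies. total $10,725 + $1,590 = $12,315
Difference: |$0 − $12,315| = $12,315.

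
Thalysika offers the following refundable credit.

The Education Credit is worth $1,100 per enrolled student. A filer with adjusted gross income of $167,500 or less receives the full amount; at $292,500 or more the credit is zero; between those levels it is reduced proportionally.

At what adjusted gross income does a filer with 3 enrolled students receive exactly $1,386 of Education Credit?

$240,000

Full credit = 3 × $1,100 = $3,300.
$1,386 is 1,386/3,300 of the full $3,300, so 1,914/3,300 of the $125,000 range has been used: income = $167,500 + $125,000 × 1,914/3,300 = $240,000.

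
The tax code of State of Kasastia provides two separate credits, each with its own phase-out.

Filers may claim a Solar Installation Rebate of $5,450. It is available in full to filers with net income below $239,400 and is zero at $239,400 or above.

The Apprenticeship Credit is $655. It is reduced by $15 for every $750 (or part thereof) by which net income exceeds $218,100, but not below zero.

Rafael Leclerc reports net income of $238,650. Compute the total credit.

$5,685

Solar Installation Rebate: $238,650 is below the $239,400 cutoff, so the full $5,450 applies.
Apprenticeship Credit: income exceeds $218,100 by $20,550, which is 28 full-or-partial $750 increments; reduction = 28 × $15 = $420, leaving $235.
Total: $5,450 + $235 = $5,685.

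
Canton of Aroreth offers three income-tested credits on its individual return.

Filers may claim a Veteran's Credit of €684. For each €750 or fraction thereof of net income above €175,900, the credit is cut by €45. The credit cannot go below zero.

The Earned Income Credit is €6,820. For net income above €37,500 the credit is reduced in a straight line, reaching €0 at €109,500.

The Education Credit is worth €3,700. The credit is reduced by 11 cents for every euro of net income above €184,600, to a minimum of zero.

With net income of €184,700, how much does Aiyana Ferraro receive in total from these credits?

Veteran's Credit: income exceeds €175,900 by €8,800, which is 12 full-or-partial €750 increments; reduction = 12 × €45 = €540, leaving €144.
Earned Income Credit: €184,700 is at or above €109,500, so the credit is €0.
Education Credit: 11% of the €100 excess over €184,600 is €11; credit = €3,700 − €11 = €3,689.
Total: €144 + €0 + €3,689 = €3,833.

€3,833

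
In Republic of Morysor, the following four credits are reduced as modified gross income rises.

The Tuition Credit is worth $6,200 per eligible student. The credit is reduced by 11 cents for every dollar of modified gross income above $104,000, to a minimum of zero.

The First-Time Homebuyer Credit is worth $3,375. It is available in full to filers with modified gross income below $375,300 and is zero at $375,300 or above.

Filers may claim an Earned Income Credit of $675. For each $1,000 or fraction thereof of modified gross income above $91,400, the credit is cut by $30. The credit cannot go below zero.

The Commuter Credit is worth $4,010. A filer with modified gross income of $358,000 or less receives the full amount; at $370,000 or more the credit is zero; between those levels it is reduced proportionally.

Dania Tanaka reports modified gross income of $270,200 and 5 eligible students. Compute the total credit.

Tuition Credit: base = 5 × $6,200 = $31,000. 11% of the $166,200 excess over $104,000 is $18,282; credit = $31,000 − $18,282 = $12,718.
First-Time Homebuyer Credit: $270,200 is below the $375,300 cutoff, so the full $3,375 applies.
Earned Income Credit: income exceeds $91,400 by $178,800 → 179 increments × $30 = $5,370 ≥ base, so the credit is $0.
Commuter Credit: $270,200 is at or below the $358,000 threshold, so the full $4,010 applies.
Total: $12,718 + $3,375 + $0 + $4,010 = $20,103.

$20,103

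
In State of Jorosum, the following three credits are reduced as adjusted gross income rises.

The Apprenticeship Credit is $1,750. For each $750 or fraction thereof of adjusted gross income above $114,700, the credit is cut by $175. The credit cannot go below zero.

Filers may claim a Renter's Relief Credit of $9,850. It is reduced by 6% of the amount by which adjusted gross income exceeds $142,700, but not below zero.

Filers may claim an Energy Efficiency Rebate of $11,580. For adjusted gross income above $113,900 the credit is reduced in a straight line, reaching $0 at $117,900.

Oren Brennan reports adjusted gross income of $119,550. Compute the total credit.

$10,375

Apprenticeship Credit: income exceeds $114,700 by $4,850, which is 7 full-or-partial $750 increments; reduction = 7 × $175 = $1,225, leaving $525.
Renter's Relief Credit: $119,550 is at or below the $142,700 threshold, so the full $9,850 applies.
Energy Efficiency Rebate: $119,550 is at or above $117,900, so the credit is $0.
Total: $525 + $9,850 + $0 = $10,375.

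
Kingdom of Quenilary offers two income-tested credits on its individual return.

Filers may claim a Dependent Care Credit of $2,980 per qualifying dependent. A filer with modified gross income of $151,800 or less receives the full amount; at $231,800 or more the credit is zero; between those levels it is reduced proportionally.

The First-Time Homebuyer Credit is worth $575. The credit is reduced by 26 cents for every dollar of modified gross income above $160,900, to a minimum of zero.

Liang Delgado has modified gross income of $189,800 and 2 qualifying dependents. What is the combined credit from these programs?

$3,129

Dependent Care Credit: base = 2 × $2,980 = $5,960. $189,800 is $38,000 into a $80,000 phase-out range, leaving 42,000/80,000 of the credit: $5,960 × 42,000/80,000 = $3,129.
First-Time Homebuyer Credit: 26% of the $28,900 excess over $160,900 is $7,514 ≥ base, so the credit is $0.
Total: $3,129 + $0 = $3,129.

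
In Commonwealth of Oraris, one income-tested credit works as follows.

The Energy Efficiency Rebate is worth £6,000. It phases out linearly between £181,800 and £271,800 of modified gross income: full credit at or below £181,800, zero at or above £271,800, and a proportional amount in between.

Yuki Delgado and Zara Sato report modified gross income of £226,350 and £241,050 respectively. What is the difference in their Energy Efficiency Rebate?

Yuki (£226,350): Energy Efficiency Rebate: £226,350 is £44,550 into a £90,000 phase-out range, leaving 45,450/90,000 of the credit: £6,000 × 45,450/90,000 = £3,030.
Zara (£241,050): Energy Efficiency Rebate: £241,050 is £59,250 into a £90,000 phase-out range, leaving 30,750/90,000 of the credit: £6,000 × 30,750/90,000 = £2,050.
Difference: |£3,030 − £2,050| = £980.

£980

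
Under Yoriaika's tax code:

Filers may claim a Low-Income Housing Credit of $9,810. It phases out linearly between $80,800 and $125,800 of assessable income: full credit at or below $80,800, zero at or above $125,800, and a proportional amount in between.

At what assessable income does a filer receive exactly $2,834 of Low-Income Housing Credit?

$112,800

$2,834 is 2,834/9,810 of the full $9,810, so 6,976/9,810 of the $45,000 range has been used: income = $80,800 + $45,000 × 6,976/9,810 = $112,800.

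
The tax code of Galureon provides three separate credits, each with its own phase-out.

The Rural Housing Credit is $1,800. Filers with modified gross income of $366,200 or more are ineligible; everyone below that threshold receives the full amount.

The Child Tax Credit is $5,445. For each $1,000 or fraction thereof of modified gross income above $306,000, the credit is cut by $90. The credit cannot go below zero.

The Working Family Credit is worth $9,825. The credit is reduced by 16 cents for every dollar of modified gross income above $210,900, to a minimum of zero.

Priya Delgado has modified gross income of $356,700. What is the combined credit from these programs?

$2,655

Rural Housing Credit: $356,700 is below the $366,200 cutoff, so the full $1,800 applies.
Child Tax Credit: income exceeds $306,000 by $50,700, which is 51 full-or-partial $1,000 increments; reduction = 51 × $90 = $4,590, leaving $855.
Working Family Credit: 16% of the $145,800 excess over $210,900 is $23,328 ≥ base, so the credit is $0.
Total: $1,800 + $855 + $0 = $2,655.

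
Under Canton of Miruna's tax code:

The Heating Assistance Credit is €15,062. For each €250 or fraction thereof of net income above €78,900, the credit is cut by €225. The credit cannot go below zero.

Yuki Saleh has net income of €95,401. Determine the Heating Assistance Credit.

Heating Assistance Credit: income exceeds €78,900 by €16,501 → 67 increments × €225 = €15,075 ≥ base, so the credit is €0.

€0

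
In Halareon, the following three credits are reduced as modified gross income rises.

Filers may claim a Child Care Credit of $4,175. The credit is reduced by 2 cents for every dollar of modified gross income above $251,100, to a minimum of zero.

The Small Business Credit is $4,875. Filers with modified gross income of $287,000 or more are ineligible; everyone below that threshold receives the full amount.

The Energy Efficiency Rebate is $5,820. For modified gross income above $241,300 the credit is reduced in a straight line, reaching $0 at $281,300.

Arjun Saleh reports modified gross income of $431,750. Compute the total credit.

$562

Child Care Credit: 2% of the $180,650 excess over $251,100 is $3,613; credit = $4,175 − $3,613 = $562.
Small Business Credit: $431,750 meets or exceeds the $287,000 cutoff, so the credit is $0.
Energy Efficiency Rebate: $431,750 is at or above $281,300, so the credit is $0.
Total: $562 + $0 + $0 = $562.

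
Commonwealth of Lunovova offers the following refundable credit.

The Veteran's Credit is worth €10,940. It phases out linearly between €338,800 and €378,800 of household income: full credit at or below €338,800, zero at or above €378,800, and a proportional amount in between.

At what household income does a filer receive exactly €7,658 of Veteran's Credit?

€7,658 is 7,658/10,940 of the full €10,940, so 3,282/10,940 of the €40,000 range has been used: income = €338,800 + €40,000 × 3,282/10,940 = €350,800.

€350,800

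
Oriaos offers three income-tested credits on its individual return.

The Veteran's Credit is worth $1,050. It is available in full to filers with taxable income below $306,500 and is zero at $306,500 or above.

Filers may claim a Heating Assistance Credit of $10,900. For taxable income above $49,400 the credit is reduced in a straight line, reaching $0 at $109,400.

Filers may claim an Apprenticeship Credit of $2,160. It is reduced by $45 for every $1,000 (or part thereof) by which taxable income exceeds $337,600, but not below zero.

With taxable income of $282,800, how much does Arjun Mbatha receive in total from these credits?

$3,210

Veteran's Credit: $282,800 is below the $306,500 cutoff, so the full $1,050 applies.
Heating Assistance Credit: $282,800 is at or above $109,400, so the credit is $0.
Apprenticeship Credit: $282,800 is at or below the $337,600 threshold, so the full $2,160 applies.
Total: $1,050 + $0 + $2,160 = $3,210.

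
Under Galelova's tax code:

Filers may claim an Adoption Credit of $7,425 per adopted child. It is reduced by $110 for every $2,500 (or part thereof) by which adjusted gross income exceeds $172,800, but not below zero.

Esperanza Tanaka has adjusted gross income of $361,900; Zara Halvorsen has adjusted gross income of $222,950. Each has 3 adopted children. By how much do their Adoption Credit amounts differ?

$6,050

Esperanza ($361,900): Adoption Credit: base = 3 × $7,425 = $22,275. income exceeds $172,800 by $189,100, which is 76 full-or-partial $2,500 increments; reduction = 76 × $110 = $8,360, leaving $13,915.
Zara ($222,950): Adoption Credit: base = 3 × $7,425 = $22,275. income exceeds $172,800 by $50,150, which is 21 full-or-partial $2,500 increments; reduction = 21 × $110 = $2,310, leaving $19,965.
Difference: |$13,915 − $19,965| = $6,050.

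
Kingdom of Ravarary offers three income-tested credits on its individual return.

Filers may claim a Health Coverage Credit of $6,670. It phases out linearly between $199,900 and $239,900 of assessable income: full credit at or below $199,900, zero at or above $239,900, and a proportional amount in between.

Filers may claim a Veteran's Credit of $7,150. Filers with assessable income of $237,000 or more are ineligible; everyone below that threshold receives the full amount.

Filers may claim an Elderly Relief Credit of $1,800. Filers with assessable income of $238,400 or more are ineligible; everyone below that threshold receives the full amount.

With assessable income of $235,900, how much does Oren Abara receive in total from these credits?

Health Coverage Credit: $235,900 is $36,000 into a $40,000 phase-out range, leaving 4,000/40,000 of the credit: $6,670 × 4,000/40,000 = $667.
Veteran's Credit: $235,900 is below the $237,000 cutoff, so the full $7,150 applies.
Elderly Relief Credit: $235,900 is below the $238,400 cutoff, so the full $1,800 applies.
Total: $667 + $7,150 + $1,800 = $9,617.

$9,617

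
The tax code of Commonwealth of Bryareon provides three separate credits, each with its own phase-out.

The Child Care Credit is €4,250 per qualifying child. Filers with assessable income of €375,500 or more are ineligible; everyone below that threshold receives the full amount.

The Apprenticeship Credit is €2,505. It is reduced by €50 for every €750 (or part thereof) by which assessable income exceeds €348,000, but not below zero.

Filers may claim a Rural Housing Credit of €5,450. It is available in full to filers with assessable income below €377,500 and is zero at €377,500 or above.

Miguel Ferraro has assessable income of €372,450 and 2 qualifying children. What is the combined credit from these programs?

€14,805

Child Care Credit: base = 2 × €4,250 = €8,500. €372,450 is below the €375,500 cutoff, so the full €8,500 applies.
Apprenticeship Credit: income exceeds €348,000 by €24,450, which is 33 full-or-partial €750 increments; reduction = 33 × €50 = €1,650, leaving €855.
Rural Housing Credit: €372,450 is below the €377,500 cutoff, so the full €5,450 applies.
Total: €8,500 + €855 + €5,450 = €14,805.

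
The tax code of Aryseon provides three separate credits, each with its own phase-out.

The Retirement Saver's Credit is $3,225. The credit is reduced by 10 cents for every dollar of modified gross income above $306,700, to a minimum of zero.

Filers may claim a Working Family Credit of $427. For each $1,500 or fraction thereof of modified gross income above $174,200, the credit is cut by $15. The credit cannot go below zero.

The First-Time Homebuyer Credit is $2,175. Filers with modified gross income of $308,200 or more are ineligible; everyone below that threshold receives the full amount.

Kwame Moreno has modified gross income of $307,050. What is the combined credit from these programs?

Retirement Saver's Credit: 10% of the $350 excess over $306,700 is $35; credit = $3,225 − $35 = $3,190.
Working Family Credit: income exceeds $174,200 by $132,850 → 89 increments × $15 = $1,335 ≥ base, so the credit is $0.
First-Time Homebuyer Credit: $307,050 is below the $308,200 cutoff, so the full $2,175 applies.
Total: $3,190 + $0 + $2,175 = $5,365.

$5,365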